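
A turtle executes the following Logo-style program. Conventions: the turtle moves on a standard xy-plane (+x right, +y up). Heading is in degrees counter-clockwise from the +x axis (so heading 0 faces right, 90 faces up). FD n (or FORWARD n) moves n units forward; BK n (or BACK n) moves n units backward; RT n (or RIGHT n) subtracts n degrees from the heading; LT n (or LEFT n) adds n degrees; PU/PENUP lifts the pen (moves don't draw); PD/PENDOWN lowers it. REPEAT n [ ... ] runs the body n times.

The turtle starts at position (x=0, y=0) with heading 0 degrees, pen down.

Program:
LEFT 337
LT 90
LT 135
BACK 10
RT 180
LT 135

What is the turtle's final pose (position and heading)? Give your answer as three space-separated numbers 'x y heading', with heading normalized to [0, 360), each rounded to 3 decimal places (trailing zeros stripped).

Executing turtle program step by step:
Start: pos=(0,0), heading=0, pen down
LT 337: heading 0 -> 337
LT 90: heading 337 -> 67
LT 135: heading 67 -> 202
BK 10: (0,0) -> (9.272,3.746) [heading=202, draw]
RT 180: heading 202 -> 22
LT 135: heading 22 -> 157
Final: pos=(9.272,3.746), heading=157, 1 segment(s) drawn

Answer: 9.272 3.746 157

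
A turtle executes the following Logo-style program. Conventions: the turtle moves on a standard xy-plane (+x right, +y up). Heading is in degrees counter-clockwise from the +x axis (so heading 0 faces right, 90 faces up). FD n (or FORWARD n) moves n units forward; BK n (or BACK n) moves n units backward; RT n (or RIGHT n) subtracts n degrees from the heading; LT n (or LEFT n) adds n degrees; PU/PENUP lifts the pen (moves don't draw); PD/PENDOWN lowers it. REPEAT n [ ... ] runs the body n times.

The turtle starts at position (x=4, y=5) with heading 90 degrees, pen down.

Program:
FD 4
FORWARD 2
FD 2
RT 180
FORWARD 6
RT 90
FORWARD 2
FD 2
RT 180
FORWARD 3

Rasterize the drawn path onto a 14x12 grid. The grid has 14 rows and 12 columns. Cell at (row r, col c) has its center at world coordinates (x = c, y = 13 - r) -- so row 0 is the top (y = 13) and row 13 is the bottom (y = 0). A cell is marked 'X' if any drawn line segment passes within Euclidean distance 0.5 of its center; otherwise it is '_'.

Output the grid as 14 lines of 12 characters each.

Answer: ____X_______
____X_______
____X_______
____X_______
____X_______
____X_______
XXXXX_______
____X_______
____X_______
____________
____________
____________
____________
____________

Derivation:
Segment 0: (4,5) -> (4,9)
Segment 1: (4,9) -> (4,11)
Segment 2: (4,11) -> (4,13)
Segment 3: (4,13) -> (4,7)
Segment 4: (4,7) -> (2,7)
Segment 5: (2,7) -> (0,7)
Segment 6: (0,7) -> (3,7)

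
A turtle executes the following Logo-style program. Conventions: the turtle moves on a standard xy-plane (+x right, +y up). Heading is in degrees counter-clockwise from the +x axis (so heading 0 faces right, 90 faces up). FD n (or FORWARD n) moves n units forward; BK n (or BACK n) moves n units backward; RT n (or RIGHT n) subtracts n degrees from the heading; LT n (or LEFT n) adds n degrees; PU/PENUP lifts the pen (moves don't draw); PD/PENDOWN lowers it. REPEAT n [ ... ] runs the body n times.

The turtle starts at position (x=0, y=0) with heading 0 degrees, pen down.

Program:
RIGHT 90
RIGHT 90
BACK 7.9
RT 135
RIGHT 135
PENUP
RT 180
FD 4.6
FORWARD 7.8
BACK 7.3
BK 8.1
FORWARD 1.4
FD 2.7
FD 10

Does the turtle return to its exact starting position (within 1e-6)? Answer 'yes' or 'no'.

Executing turtle program step by step:
Start: pos=(0,0), heading=0, pen down
RT 90: heading 0 -> 270
RT 90: heading 270 -> 180
BK 7.9: (0,0) -> (7.9,0) [heading=180, draw]
RT 135: heading 180 -> 45
RT 135: heading 45 -> 270
PU: pen up
RT 180: heading 270 -> 90
FD 4.6: (7.9,0) -> (7.9,4.6) [heading=90, move]
FD 7.8: (7.9,4.6) -> (7.9,12.4) [heading=90, move]
BK 7.3: (7.9,12.4) -> (7.9,5.1) [heading=90, move]
BK 8.1: (7.9,5.1) -> (7.9,-3) [heading=90, move]
FD 1.4: (7.9,-3) -> (7.9,-1.6) [heading=90, move]
FD 2.7: (7.9,-1.6) -> (7.9,1.1) [heading=90, move]
FD 10: (7.9,1.1) -> (7.9,11.1) [heading=90, move]
Final: pos=(7.9,11.1), heading=90, 1 segment(s) drawn

Start position: (0, 0)
Final position: (7.9, 11.1)
Distance = 13.624; >= 1e-6 -> NOT closed

Answer: no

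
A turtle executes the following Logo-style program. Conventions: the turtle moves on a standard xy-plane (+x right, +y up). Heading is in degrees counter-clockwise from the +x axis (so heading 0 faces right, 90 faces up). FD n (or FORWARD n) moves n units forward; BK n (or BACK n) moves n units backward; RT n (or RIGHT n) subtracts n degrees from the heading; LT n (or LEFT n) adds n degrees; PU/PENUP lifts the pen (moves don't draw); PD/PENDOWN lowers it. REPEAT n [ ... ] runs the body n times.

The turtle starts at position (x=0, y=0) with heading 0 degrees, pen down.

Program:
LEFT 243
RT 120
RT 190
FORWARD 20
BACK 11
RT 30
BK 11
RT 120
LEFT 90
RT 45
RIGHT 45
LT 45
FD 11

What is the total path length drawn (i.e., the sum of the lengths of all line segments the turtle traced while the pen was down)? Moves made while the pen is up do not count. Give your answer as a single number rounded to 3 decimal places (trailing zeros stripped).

Answer: 53

Derivation:
Executing turtle program step by step:
Start: pos=(0,0), heading=0, pen down
LT 243: heading 0 -> 243
RT 120: heading 243 -> 123
RT 190: heading 123 -> 293
FD 20: (0,0) -> (7.815,-18.41) [heading=293, draw]
BK 11: (7.815,-18.41) -> (3.517,-8.285) [heading=293, draw]
RT 30: heading 293 -> 263
BK 11: (3.517,-8.285) -> (4.857,2.633) [heading=263, draw]
RT 120: heading 263 -> 143
LT 90: heading 143 -> 233
RT 45: heading 233 -> 188
RT 45: heading 188 -> 143
LT 45: heading 143 -> 188
FD 11: (4.857,2.633) -> (-6.036,1.103) [heading=188, draw]
Final: pos=(-6.036,1.103), heading=188, 4 segment(s) drawn

Segment lengths:
  seg 1: (0,0) -> (7.815,-18.41), length = 20
  seg 2: (7.815,-18.41) -> (3.517,-8.285), length = 11
  seg 3: (3.517,-8.285) -> (4.857,2.633), length = 11
  seg 4: (4.857,2.633) -> (-6.036,1.103), length = 11
Total = 53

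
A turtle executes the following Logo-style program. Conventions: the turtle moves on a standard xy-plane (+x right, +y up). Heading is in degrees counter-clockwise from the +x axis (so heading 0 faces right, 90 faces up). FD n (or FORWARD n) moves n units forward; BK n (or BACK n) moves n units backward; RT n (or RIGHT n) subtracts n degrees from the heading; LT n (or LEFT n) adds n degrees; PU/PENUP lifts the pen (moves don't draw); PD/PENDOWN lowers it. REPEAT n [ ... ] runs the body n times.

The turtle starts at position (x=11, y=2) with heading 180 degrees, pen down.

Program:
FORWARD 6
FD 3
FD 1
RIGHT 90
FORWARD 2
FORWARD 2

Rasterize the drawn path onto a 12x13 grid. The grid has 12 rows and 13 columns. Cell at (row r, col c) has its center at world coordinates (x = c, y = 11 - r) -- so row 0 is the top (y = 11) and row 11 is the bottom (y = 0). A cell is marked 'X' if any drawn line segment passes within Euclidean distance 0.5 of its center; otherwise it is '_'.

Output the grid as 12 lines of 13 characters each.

Segment 0: (11,2) -> (5,2)
Segment 1: (5,2) -> (2,2)
Segment 2: (2,2) -> (1,2)
Segment 3: (1,2) -> (1,4)
Segment 4: (1,4) -> (1,6)

Answer: _____________
_____________
_____________
_____________
_____________
_X___________
_X___________
_X___________
_X___________
_XXXXXXXXXXX_
_____________
_____________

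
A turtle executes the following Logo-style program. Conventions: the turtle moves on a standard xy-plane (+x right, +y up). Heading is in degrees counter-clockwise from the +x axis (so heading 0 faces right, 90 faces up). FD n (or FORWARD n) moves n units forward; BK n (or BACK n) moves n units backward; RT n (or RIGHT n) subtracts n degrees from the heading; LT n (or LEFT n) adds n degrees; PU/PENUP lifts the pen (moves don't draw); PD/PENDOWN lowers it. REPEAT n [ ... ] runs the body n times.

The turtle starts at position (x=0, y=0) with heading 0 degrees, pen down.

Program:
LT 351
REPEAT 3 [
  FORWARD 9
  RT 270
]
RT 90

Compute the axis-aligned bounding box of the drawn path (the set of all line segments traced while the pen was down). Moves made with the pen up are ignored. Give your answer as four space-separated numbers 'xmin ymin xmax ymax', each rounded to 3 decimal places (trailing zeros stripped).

Executing turtle program step by step:
Start: pos=(0,0), heading=0, pen down
LT 351: heading 0 -> 351
REPEAT 3 [
  -- iteration 1/3 --
  FD 9: (0,0) -> (8.889,-1.408) [heading=351, draw]
  RT 270: heading 351 -> 81
  -- iteration 2/3 --
  FD 9: (8.889,-1.408) -> (10.297,7.481) [heading=81, draw]
  RT 270: heading 81 -> 171
  -- iteration 3/3 --
  FD 9: (10.297,7.481) -> (1.408,8.889) [heading=171, draw]
  RT 270: heading 171 -> 261
]
RT 90: heading 261 -> 171
Final: pos=(1.408,8.889), heading=171, 3 segment(s) drawn

Segment endpoints: x in {0, 1.408, 8.889, 10.297}, y in {-1.408, 0, 7.481, 8.889}
xmin=0, ymin=-1.408, xmax=10.297, ymax=8.889

Answer: 0 -1.408 10.297 8.889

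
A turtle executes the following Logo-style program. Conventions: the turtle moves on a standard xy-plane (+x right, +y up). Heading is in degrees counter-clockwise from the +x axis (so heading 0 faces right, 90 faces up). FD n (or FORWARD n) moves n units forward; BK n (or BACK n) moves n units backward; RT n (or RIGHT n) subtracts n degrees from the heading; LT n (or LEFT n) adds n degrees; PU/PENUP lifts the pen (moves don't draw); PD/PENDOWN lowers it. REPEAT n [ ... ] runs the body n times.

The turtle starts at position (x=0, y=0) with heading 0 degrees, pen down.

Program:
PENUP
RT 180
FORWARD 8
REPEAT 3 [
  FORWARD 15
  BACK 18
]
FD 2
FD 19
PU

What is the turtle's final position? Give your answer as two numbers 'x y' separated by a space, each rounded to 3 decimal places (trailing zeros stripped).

Executing turtle program step by step:
Start: pos=(0,0), heading=0, pen down
PU: pen up
RT 180: heading 0 -> 180
FD 8: (0,0) -> (-8,0) [heading=180, move]
REPEAT 3 [
  -- iteration 1/3 --
  FD 15: (-8,0) -> (-23,0) [heading=180, move]
  BK 18: (-23,0) -> (-5,0) [heading=180, move]
  -- iteration 2/3 --
  FD 15: (-5,0) -> (-20,0) [heading=180, move]
  BK 18: (-20,0) -> (-2,0) [heading=180, move]
  -- iteration 3/3 --
  FD 15: (-2,0) -> (-17,0) [heading=180, move]
  BK 18: (-17,0) -> (1,0) [heading=180, move]
]
FD 2: (1,0) -> (-1,0) [heading=180, move]
FD 19: (-1,0) -> (-20,0) [heading=180, move]
PU: pen up
Final: pos=(-20,0), heading=180, 0 segment(s) drawn

Answer: -20 0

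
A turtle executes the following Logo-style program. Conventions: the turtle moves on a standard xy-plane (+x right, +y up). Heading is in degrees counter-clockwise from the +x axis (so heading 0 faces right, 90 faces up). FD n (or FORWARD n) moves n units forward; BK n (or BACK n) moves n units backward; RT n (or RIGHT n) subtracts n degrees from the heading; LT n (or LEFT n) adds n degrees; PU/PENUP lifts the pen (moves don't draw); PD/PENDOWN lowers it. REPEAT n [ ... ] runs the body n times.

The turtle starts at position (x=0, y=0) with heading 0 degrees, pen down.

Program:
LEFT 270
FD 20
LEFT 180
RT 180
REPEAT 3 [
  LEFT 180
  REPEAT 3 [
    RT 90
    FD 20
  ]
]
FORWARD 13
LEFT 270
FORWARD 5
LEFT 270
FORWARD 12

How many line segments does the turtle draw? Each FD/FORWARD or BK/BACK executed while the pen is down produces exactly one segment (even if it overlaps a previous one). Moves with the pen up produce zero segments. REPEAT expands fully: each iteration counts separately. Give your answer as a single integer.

Executing turtle program step by step:
Start: pos=(0,0), heading=0, pen down
LT 270: heading 0 -> 270
FD 20: (0,0) -> (0,-20) [heading=270, draw]
LT 180: heading 270 -> 90
RT 180: heading 90 -> 270
REPEAT 3 [
  -- iteration 1/3 --
  LT 180: heading 270 -> 90
  REPEAT 3 [
    -- iteration 1/3 --
    RT 90: heading 90 -> 0
    FD 20: (0,-20) -> (20,-20) [heading=0, draw]
    -- iteration 2/3 --
    RT 90: heading 0 -> 270
    FD 20: (20,-20) -> (20,-40) [heading=270, draw]
    -- iteration 3/3 --
    RT 90: heading 270 -> 180
    FD 20: (20,-40) -> (0,-40) [heading=180, draw]
  ]
  -- iteration 2/3 --
  LT 180: heading 180 -> 0
  REPEAT 3 [
    -- iteration 1/3 --
    RT 90: heading 0 -> 270
    FD 20: (0,-40) -> (0,-60) [heading=270, draw]
    -- iteration 2/3 --
    RT 90: heading 270 -> 180
    FD 20: (0,-60) -> (-20,-60) [heading=180, draw]
    -- iteration 3/3 --
    RT 90: heading 180 -> 90
    FD 20: (-20,-60) -> (-20,-40) [heading=90, draw]
  ]
  -- iteration 3/3 --
  LT 180: heading 90 -> 270
  REPEAT 3 [
    -- iteration 1/3 --
    RT 90: heading 270 -> 180
    FD 20: (-20,-40) -> (-40,-40) [heading=180, draw]
    -- iteration 2/3 --
    RT 90: heading 180 -> 90
    FD 20: (-40,-40) -> (-40,-20) [heading=90, draw]
    -- iteration 3/3 --
    RT 90: heading 90 -> 0
    FD 20: (-40,-20) -> (-20,-20) [heading=0, draw]
  ]
]
FD 13: (-20,-20) -> (-7,-20) [heading=0, draw]
LT 270: heading 0 -> 270
FD 5: (-7,-20) -> (-7,-25) [heading=270, draw]
LT 270: heading 270 -> 180
FD 12: (-7,-25) -> (-19,-25) [heading=180, draw]
Final: pos=(-19,-25), heading=180, 13 segment(s) drawn
Segments drawn: 13

Answer: 13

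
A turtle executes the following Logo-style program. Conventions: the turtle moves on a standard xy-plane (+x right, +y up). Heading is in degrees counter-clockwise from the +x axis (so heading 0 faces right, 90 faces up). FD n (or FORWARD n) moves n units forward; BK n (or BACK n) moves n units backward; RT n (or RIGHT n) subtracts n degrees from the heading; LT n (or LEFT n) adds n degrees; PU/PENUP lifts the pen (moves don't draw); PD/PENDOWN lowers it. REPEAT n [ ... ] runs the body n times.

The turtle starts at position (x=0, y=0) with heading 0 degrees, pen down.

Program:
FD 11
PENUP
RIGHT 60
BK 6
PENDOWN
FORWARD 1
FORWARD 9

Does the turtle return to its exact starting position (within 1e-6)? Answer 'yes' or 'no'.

Executing turtle program step by step:
Start: pos=(0,0), heading=0, pen down
FD 11: (0,0) -> (11,0) [heading=0, draw]
PU: pen up
RT 60: heading 0 -> 300
BK 6: (11,0) -> (8,5.196) [heading=300, move]
PD: pen down
FD 1: (8,5.196) -> (8.5,4.33) [heading=300, draw]
FD 9: (8.5,4.33) -> (13,-3.464) [heading=300, draw]
Final: pos=(13,-3.464), heading=300, 3 segment(s) drawn

Start position: (0, 0)
Final position: (13, -3.464)
Distance = 13.454; >= 1e-6 -> NOT closed

Answer: no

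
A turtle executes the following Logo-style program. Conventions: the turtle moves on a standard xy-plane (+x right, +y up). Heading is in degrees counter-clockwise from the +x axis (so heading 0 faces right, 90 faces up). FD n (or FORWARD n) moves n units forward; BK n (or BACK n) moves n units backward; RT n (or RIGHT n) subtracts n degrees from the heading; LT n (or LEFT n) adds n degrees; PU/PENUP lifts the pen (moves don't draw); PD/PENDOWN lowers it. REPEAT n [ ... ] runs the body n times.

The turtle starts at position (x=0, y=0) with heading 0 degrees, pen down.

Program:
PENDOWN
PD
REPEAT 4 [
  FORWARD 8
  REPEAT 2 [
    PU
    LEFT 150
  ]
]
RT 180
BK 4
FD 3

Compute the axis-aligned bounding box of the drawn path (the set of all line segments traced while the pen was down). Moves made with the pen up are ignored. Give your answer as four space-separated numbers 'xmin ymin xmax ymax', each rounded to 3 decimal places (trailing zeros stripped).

Answer: 0 0 8 0

Derivation:
Executing turtle program step by step:
Start: pos=(0,0), heading=0, pen down
PD: pen down
PD: pen down
REPEAT 4 [
  -- iteration 1/4 --
  FD 8: (0,0) -> (8,0) [heading=0, draw]
  REPEAT 2 [
    -- iteration 1/2 --
    PU: pen up
    LT 150: heading 0 -> 150
    -- iteration 2/2 --
    PU: pen up
    LT 150: heading 150 -> 300
  ]
  -- iteration 2/4 --
  FD 8: (8,0) -> (12,-6.928) [heading=300, move]
  REPEAT 2 [
    -- iteration 1/2 --
    PU: pen up
    LT 150: heading 300 -> 90
    -- iteration 2/2 --
    PU: pen up
    LT 150: heading 90 -> 240
  ]
  -- iteration 3/4 --
  FD 8: (12,-6.928) -> (8,-13.856) [heading=240, move]
  REPEAT 2 [
    -- iteration 1/2 --
    PU: pen up
    LT 150: heading 240 -> 30
    -- iteration 2/2 --
    PU: pen up
    LT 150: heading 30 -> 180
  ]
  -- iteration 4/4 --
  FD 8: (8,-13.856) -> (0,-13.856) [heading=180, move]
  REPEAT 2 [
    -- iteration 1/2 --
    PU: pen up
    LT 150: heading 180 -> 330
    -- iteration 2/2 --
    PU: pen up
    LT 150: heading 330 -> 120
  ]
]
RT 180: heading 120 -> 300
BK 4: (0,-13.856) -> (-2,-10.392) [heading=300, move]
FD 3: (-2,-10.392) -> (-0.5,-12.99) [heading=300, move]
Final: pos=(-0.5,-12.99), heading=300, 1 segment(s) drawn

Segment endpoints: x in {0, 8}, y in {0}
xmin=0, ymin=0, xmax=8, ymax=0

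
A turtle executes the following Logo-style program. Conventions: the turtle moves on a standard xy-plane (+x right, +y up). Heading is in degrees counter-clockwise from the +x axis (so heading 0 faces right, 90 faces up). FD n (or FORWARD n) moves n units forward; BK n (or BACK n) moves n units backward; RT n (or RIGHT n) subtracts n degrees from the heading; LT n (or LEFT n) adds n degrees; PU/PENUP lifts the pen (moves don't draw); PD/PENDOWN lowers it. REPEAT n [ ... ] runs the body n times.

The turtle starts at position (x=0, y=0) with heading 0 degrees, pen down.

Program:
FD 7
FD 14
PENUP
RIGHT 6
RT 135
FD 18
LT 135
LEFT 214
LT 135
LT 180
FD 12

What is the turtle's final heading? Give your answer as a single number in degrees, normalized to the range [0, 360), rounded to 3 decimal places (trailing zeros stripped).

Answer: 163

Derivation:
Executing turtle program step by step:
Start: pos=(0,0), heading=0, pen down
FD 7: (0,0) -> (7,0) [heading=0, draw]
FD 14: (7,0) -> (21,0) [heading=0, draw]
PU: pen up
RT 6: heading 0 -> 354
RT 135: heading 354 -> 219
FD 18: (21,0) -> (7.011,-11.328) [heading=219, move]
LT 135: heading 219 -> 354
LT 214: heading 354 -> 208
LT 135: heading 208 -> 343
LT 180: heading 343 -> 163
FD 12: (7.011,-11.328) -> (-4.464,-7.819) [heading=163, move]
Final: pos=(-4.464,-7.819), heading=163, 2 segment(s) drawn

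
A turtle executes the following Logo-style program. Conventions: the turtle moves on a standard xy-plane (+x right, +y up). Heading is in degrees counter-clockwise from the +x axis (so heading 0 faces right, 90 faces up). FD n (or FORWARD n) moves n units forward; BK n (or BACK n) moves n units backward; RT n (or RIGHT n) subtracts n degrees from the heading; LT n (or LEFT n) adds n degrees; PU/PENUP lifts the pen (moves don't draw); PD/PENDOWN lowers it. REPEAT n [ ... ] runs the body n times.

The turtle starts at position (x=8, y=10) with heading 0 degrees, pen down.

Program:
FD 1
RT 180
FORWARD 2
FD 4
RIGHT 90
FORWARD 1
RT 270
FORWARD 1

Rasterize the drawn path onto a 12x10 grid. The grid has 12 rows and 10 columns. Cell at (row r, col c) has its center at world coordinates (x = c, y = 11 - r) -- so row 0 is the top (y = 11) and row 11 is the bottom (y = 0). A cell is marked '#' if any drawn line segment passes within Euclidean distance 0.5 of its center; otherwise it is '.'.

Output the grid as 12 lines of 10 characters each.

Answer: ..##......
...#######
..........
..........
..........
..........
..........
..........
..........
..........
..........
..........

Derivation:
Segment 0: (8,10) -> (9,10)
Segment 1: (9,10) -> (7,10)
Segment 2: (7,10) -> (3,10)
Segment 3: (3,10) -> (3,11)
Segment 4: (3,11) -> (2,11)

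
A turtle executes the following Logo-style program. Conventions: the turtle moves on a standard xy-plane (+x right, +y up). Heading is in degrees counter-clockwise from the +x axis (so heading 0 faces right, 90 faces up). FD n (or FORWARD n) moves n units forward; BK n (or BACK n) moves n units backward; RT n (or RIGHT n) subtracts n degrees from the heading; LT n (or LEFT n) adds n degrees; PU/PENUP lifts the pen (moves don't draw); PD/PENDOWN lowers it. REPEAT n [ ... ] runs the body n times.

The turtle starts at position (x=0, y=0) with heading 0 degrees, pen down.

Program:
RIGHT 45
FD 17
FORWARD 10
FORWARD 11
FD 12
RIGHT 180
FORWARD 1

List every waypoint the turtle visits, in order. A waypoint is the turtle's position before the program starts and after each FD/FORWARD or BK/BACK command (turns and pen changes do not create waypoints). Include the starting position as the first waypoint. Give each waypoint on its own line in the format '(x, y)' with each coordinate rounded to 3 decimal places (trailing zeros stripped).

Executing turtle program step by step:
Start: pos=(0,0), heading=0, pen down
RT 45: heading 0 -> 315
FD 17: (0,0) -> (12.021,-12.021) [heading=315, draw]
FD 10: (12.021,-12.021) -> (19.092,-19.092) [heading=315, draw]
FD 11: (19.092,-19.092) -> (26.87,-26.87) [heading=315, draw]
FD 12: (26.87,-26.87) -> (35.355,-35.355) [heading=315, draw]
RT 180: heading 315 -> 135
FD 1: (35.355,-35.355) -> (34.648,-34.648) [heading=135, draw]
Final: pos=(34.648,-34.648), heading=135, 5 segment(s) drawn
Waypoints (6 total):
(0, 0)
(12.021, -12.021)
(19.092, -19.092)
(26.87, -26.87)
(35.355, -35.355)
(34.648, -34.648)

Answer: (0, 0)
(12.021, -12.021)
(19.092, -19.092)
(26.87, -26.87)
(35.355, -35.355)
(34.648, -34.648)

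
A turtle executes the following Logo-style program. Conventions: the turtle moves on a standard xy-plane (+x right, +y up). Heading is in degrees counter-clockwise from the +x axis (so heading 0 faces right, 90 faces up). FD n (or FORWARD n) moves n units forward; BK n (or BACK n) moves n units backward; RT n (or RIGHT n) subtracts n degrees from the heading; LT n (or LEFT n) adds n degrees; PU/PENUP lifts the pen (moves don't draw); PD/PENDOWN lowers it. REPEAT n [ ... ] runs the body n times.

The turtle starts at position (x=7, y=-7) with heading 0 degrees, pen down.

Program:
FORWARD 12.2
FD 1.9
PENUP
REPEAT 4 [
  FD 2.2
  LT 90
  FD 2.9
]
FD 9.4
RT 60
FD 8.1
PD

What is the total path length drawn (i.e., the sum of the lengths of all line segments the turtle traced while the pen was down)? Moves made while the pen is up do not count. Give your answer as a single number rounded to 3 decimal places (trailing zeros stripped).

Answer: 14.1

Derivation:
Executing turtle program step by step:
Start: pos=(7,-7), heading=0, pen down
FD 12.2: (7,-7) -> (19.2,-7) [heading=0, draw]
FD 1.9: (19.2,-7) -> (21.1,-7) [heading=0, draw]
PU: pen up
REPEAT 4 [
  -- iteration 1/4 --
  FD 2.2: (21.1,-7) -> (23.3,-7) [heading=0, move]
  LT 90: heading 0 -> 90
  FD 2.9: (23.3,-7) -> (23.3,-4.1) [heading=90, move]
  -- iteration 2/4 --
  FD 2.2: (23.3,-4.1) -> (23.3,-1.9) [heading=90, move]
  LT 90: heading 90 -> 180
  FD 2.9: (23.3,-1.9) -> (20.4,-1.9) [heading=180, move]
  -- iteration 3/4 --
  FD 2.2: (20.4,-1.9) -> (18.2,-1.9) [heading=180, move]
  LT 90: heading 180 -> 270
  FD 2.9: (18.2,-1.9) -> (18.2,-4.8) [heading=270, move]
  -- iteration 4/4 --
  FD 2.2: (18.2,-4.8) -> (18.2,-7) [heading=270, move]
  LT 90: heading 270 -> 0
  FD 2.9: (18.2,-7) -> (21.1,-7) [heading=0, move]
]
FD 9.4: (21.1,-7) -> (30.5,-7) [heading=0, move]
RT 60: heading 0 -> 300
FD 8.1: (30.5,-7) -> (34.55,-14.015) [heading=300, move]
PD: pen down
Final: pos=(34.55,-14.015), heading=300, 2 segment(s) drawn

Segment lengths:
  seg 1: (7,-7) -> (19.2,-7), length = 12.2
  seg 2: (19.2,-7) -> (21.1,-7), length = 1.9
Total = 14.1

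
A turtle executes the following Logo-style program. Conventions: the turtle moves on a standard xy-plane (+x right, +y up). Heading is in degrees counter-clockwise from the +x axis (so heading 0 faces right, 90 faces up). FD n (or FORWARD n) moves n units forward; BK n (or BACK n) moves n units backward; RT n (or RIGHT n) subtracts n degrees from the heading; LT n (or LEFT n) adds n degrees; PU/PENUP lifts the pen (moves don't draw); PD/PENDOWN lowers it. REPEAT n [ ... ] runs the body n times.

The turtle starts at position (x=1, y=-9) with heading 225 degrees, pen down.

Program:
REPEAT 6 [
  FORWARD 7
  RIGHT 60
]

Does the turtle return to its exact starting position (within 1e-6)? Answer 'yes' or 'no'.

Answer: yes

Derivation:
Executing turtle program step by step:
Start: pos=(1,-9), heading=225, pen down
REPEAT 6 [
  -- iteration 1/6 --
  FD 7: (1,-9) -> (-3.95,-13.95) [heading=225, draw]
  RT 60: heading 225 -> 165
  -- iteration 2/6 --
  FD 7: (-3.95,-13.95) -> (-10.711,-12.138) [heading=165, draw]
  RT 60: heading 165 -> 105
  -- iteration 3/6 --
  FD 7: (-10.711,-12.138) -> (-12.523,-5.377) [heading=105, draw]
  RT 60: heading 105 -> 45
  -- iteration 4/6 --
  FD 7: (-12.523,-5.377) -> (-7.573,-0.427) [heading=45, draw]
  RT 60: heading 45 -> 345
  -- iteration 5/6 --
  FD 7: (-7.573,-0.427) -> (-0.812,-2.239) [heading=345, draw]
  RT 60: heading 345 -> 285
  -- iteration 6/6 --
  FD 7: (-0.812,-2.239) -> (1,-9) [heading=285, draw]
  RT 60: heading 285 -> 225
]
Final: pos=(1,-9), heading=225, 6 segment(s) drawn

Start position: (1, -9)
Final position: (1, -9)
Distance = 0; < 1e-6 -> CLOSED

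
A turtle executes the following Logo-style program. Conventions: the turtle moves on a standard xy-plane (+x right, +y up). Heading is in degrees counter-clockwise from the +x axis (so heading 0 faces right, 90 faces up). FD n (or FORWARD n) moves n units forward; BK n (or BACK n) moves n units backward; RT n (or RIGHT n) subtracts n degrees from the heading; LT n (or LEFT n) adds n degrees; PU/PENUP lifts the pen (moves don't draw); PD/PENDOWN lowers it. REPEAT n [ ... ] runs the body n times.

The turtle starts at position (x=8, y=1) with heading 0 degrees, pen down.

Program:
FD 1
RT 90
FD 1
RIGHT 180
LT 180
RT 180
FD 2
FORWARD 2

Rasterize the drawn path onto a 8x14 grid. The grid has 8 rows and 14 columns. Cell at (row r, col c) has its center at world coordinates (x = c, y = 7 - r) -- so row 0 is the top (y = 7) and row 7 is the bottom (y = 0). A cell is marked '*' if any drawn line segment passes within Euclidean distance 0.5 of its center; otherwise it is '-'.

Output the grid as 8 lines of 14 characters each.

Answer: --------------
--------------
--------------
---------*----
---------*----
---------*----
--------**----
---------*----

Derivation:
Segment 0: (8,1) -> (9,1)
Segment 1: (9,1) -> (9,0)
Segment 2: (9,0) -> (9,2)
Segment 3: (9,2) -> (9,4)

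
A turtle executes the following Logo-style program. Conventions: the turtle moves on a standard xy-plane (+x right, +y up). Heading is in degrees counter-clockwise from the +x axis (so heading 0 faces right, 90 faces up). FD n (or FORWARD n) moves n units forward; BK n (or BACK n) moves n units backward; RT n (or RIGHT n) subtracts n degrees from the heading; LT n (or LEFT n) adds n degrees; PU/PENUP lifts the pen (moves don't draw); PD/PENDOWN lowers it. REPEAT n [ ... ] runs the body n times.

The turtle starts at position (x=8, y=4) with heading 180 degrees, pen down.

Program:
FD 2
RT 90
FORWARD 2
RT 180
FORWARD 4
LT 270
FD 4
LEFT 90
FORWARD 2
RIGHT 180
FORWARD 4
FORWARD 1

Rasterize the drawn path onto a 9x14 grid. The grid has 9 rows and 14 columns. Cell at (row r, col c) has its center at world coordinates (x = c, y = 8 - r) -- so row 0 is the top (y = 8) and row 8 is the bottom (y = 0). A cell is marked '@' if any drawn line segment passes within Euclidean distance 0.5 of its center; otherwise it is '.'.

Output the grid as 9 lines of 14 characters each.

Answer: ..............
..............
......@.......
..@...@.......
..@...@@@.....
..@...@.......
..@@@@@.......
..@...........
..@...........

Derivation:
Segment 0: (8,4) -> (6,4)
Segment 1: (6,4) -> (6,6)
Segment 2: (6,6) -> (6,2)
Segment 3: (6,2) -> (2,2)
Segment 4: (2,2) -> (2,0)
Segment 5: (2,0) -> (2,4)
Segment 6: (2,4) -> (2,5)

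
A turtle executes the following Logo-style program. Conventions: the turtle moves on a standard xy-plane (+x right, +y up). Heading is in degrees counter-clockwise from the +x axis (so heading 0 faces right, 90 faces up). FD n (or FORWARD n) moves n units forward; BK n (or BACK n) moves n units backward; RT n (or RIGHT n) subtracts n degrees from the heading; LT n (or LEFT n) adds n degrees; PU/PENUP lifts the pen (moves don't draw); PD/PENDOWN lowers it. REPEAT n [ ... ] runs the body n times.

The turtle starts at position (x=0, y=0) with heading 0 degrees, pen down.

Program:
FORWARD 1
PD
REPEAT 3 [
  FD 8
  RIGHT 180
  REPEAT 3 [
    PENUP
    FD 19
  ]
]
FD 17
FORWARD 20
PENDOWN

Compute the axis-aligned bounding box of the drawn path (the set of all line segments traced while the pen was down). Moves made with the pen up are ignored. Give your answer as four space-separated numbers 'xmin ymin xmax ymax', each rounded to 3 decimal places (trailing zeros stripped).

Answer: 0 0 9 0

Derivation:
Executing turtle program step by step:
Start: pos=(0,0), heading=0, pen down
FD 1: (0,0) -> (1,0) [heading=0, draw]
PD: pen down
REPEAT 3 [
  -- iteration 1/3 --
  FD 8: (1,0) -> (9,0) [heading=0, draw]
  RT 180: heading 0 -> 180
  REPEAT 3 [
    -- iteration 1/3 --
    PU: pen up
    FD 19: (9,0) -> (-10,0) [heading=180, move]
    -- iteration 2/3 --
    PU: pen up
    FD 19: (-10,0) -> (-29,0) [heading=180, move]
    -- iteration 3/3 --
    PU: pen up
    FD 19: (-29,0) -> (-48,0) [heading=180, move]
  ]
  -- iteration 2/3 --
  FD 8: (-48,0) -> (-56,0) [heading=180, move]
  RT 180: heading 180 -> 0
  REPEAT 3 [
    -- iteration 1/3 --
    PU: pen up
    FD 19: (-56,0) -> (-37,0) [heading=0, move]
    -- iteration 2/3 --
    PU: pen up
    FD 19: (-37,0) -> (-18,0) [heading=0, move]
    -- iteration 3/3 --
    PU: pen up
    FD 19: (-18,0) -> (1,0) [heading=0, move]
  ]
  -- iteration 3/3 --
  FD 8: (1,0) -> (9,0) [heading=0, move]
  RT 180: heading 0 -> 180
  REPEAT 3 [
    -- iteration 1/3 --
    PU: pen up
    FD 19: (9,0) -> (-10,0) [heading=180, move]
    -- iteration 2/3 --
    PU: pen up
    FD 19: (-10,0) -> (-29,0) [heading=180, move]
    -- iteration 3/3 --
    PU: pen up
    FD 19: (-29,0) -> (-48,0) [heading=180, move]
  ]
]
FD 17: (-48,0) -> (-65,0) [heading=180, move]
FD 20: (-65,0) -> (-85,0) [heading=180, move]
PD: pen down
Final: pos=(-85,0), heading=180, 2 segment(s) drawn

Segment endpoints: x in {0, 1, 9}, y in {0}
xmin=0, ymin=0, xmax=9, ymax=0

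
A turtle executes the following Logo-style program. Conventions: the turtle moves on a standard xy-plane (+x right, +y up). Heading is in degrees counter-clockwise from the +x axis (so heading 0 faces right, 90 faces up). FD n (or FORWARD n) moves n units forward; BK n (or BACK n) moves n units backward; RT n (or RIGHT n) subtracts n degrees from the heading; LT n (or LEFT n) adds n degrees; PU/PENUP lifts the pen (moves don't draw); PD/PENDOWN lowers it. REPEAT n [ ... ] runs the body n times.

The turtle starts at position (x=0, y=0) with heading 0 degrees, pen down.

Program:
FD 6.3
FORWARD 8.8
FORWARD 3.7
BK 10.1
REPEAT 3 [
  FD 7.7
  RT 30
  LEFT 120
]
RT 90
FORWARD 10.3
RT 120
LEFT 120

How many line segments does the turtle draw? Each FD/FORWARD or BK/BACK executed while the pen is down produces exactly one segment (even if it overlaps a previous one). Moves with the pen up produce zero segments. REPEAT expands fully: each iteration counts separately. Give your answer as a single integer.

Executing turtle program step by step:
Start: pos=(0,0), heading=0, pen down
FD 6.3: (0,0) -> (6.3,0) [heading=0, draw]
FD 8.8: (6.3,0) -> (15.1,0) [heading=0, draw]
FD 3.7: (15.1,0) -> (18.8,0) [heading=0, draw]
BK 10.1: (18.8,0) -> (8.7,0) [heading=0, draw]
REPEAT 3 [
  -- iteration 1/3 --
  FD 7.7: (8.7,0) -> (16.4,0) [heading=0, draw]
  RT 30: heading 0 -> 330
  LT 120: heading 330 -> 90
  -- iteration 2/3 --
  FD 7.7: (16.4,0) -> (16.4,7.7) [heading=90, draw]
  RT 30: heading 90 -> 60
  LT 120: heading 60 -> 180
  -- iteration 3/3 --
  FD 7.7: (16.4,7.7) -> (8.7,7.7) [heading=180, draw]
  RT 30: heading 180 -> 150
  LT 120: heading 150 -> 270
]
RT 90: heading 270 -> 180
FD 10.3: (8.7,7.7) -> (-1.6,7.7) [heading=180, draw]
RT 120: heading 180 -> 60
LT 120: heading 60 -> 180
Final: pos=(-1.6,7.7), heading=180, 8 segment(s) drawn
Segments drawn: 8

Answer: 8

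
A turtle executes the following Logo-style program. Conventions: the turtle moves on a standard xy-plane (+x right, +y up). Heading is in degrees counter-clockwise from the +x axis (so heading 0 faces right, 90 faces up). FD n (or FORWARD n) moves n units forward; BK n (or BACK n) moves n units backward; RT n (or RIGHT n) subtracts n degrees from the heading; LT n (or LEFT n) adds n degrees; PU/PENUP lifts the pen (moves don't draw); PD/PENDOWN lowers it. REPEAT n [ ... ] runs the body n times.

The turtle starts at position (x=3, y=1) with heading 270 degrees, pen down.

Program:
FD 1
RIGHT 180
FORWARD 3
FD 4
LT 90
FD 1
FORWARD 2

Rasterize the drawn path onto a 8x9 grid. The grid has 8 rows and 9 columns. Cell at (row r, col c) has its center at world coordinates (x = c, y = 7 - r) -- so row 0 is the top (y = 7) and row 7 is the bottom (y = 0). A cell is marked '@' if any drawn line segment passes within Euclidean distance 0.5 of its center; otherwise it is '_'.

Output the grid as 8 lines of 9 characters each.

Answer: @@@@_____
___@_____
___@_____
___@_____
___@_____
___@_____
___@_____
___@_____

Derivation:
Segment 0: (3,1) -> (3,0)
Segment 1: (3,0) -> (3,3)
Segment 2: (3,3) -> (3,7)
Segment 3: (3,7) -> (2,7)
Segment 4: (2,7) -> (0,7)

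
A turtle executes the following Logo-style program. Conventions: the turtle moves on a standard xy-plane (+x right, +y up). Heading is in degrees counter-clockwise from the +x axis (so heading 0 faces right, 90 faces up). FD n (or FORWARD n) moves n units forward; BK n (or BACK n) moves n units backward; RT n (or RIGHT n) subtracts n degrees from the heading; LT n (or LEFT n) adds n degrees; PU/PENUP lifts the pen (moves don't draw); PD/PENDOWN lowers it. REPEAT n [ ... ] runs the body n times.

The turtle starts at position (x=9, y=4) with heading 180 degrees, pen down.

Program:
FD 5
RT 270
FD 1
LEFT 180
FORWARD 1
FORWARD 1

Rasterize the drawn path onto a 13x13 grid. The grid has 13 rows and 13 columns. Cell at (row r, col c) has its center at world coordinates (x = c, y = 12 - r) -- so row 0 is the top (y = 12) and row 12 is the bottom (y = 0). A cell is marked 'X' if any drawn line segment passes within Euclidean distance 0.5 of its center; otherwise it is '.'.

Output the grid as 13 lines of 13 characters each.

Segment 0: (9,4) -> (4,4)
Segment 1: (4,4) -> (4,3)
Segment 2: (4,3) -> (4,4)
Segment 3: (4,4) -> (4,5)

Answer: .............
.............
.............
.............
.............
.............
.............
....X........
....XXXXXX...
....X........
.............
.............
.............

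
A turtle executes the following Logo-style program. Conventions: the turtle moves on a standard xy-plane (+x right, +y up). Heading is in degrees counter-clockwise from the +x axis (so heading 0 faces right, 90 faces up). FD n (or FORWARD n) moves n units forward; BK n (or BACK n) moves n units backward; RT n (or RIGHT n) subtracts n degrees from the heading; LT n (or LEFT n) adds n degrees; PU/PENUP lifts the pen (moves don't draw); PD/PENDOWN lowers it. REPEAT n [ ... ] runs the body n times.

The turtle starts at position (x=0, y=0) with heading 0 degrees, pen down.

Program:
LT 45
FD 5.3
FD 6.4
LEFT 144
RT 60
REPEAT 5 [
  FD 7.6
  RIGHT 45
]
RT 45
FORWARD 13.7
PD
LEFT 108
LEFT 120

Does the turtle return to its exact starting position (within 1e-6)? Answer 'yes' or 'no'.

Executing turtle program step by step:
Start: pos=(0,0), heading=0, pen down
LT 45: heading 0 -> 45
FD 5.3: (0,0) -> (3.748,3.748) [heading=45, draw]
FD 6.4: (3.748,3.748) -> (8.273,8.273) [heading=45, draw]
LT 144: heading 45 -> 189
RT 60: heading 189 -> 129
REPEAT 5 [
  -- iteration 1/5 --
  FD 7.6: (8.273,8.273) -> (3.49,14.179) [heading=129, draw]
  RT 45: heading 129 -> 84
  -- iteration 2/5 --
  FD 7.6: (3.49,14.179) -> (4.285,21.738) [heading=84, draw]
  RT 45: heading 84 -> 39
  -- iteration 3/5 --
  FD 7.6: (4.285,21.738) -> (10.191,26.521) [heading=39, draw]
  RT 45: heading 39 -> 354
  -- iteration 4/5 --
  FD 7.6: (10.191,26.521) -> (17.749,25.726) [heading=354, draw]
  RT 45: heading 354 -> 309
  -- iteration 5/5 --
  FD 7.6: (17.749,25.726) -> (22.532,19.82) [heading=309, draw]
  RT 45: heading 309 -> 264
]
RT 45: heading 264 -> 219
FD 13.7: (22.532,19.82) -> (11.885,11.198) [heading=219, draw]
PD: pen down
LT 108: heading 219 -> 327
LT 120: heading 327 -> 87
Final: pos=(11.885,11.198), heading=87, 8 segment(s) drawn

Start position: (0, 0)
Final position: (11.885, 11.198)
Distance = 16.33; >= 1e-6 -> NOT closed

Answer: no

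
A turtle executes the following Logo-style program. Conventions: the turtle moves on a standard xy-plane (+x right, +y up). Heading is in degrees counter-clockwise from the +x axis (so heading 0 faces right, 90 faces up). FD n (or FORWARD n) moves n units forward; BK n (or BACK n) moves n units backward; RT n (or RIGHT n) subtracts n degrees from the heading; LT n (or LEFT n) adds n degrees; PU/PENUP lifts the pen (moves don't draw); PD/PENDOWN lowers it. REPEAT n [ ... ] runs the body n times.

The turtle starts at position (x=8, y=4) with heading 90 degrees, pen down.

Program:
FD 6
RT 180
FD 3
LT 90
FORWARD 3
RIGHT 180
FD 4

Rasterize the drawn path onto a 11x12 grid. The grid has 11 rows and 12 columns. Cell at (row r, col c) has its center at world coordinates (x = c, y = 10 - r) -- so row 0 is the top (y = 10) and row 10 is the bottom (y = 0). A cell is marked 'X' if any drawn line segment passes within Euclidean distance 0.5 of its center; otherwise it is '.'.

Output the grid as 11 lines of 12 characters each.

Segment 0: (8,4) -> (8,10)
Segment 1: (8,10) -> (8,7)
Segment 2: (8,7) -> (11,7)
Segment 3: (11,7) -> (7,7)

Answer: ........X...
........X...
........X...
.......XXXXX
........X...
........X...
........X...
............
............
............
............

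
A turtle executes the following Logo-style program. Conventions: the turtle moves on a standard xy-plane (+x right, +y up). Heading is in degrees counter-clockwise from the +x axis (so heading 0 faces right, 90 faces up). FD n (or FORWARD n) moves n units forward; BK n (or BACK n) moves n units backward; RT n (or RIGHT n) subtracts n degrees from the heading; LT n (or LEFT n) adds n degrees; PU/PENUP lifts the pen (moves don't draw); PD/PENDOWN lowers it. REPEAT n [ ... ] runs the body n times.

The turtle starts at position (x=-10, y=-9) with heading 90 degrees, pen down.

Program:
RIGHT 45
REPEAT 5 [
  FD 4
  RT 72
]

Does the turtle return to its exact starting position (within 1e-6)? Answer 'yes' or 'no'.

Answer: yes

Derivation:
Executing turtle program step by step:
Start: pos=(-10,-9), heading=90, pen down
RT 45: heading 90 -> 45
REPEAT 5 [
  -- iteration 1/5 --
  FD 4: (-10,-9) -> (-7.172,-6.172) [heading=45, draw]
  RT 72: heading 45 -> 333
  -- iteration 2/5 --
  FD 4: (-7.172,-6.172) -> (-3.608,-7.988) [heading=333, draw]
  RT 72: heading 333 -> 261
  -- iteration 3/5 --
  FD 4: (-3.608,-7.988) -> (-4.233,-11.938) [heading=261, draw]
  RT 72: heading 261 -> 189
  -- iteration 4/5 --
  FD 4: (-4.233,-11.938) -> (-8.184,-12.564) [heading=189, draw]
  RT 72: heading 189 -> 117
  -- iteration 5/5 --
  FD 4: (-8.184,-12.564) -> (-10,-9) [heading=117, draw]
  RT 72: heading 117 -> 45
]
Final: pos=(-10,-9), heading=45, 5 segment(s) drawn

Start position: (-10, -9)
Final position: (-10, -9)
Distance = 0; < 1e-6 -> CLOSED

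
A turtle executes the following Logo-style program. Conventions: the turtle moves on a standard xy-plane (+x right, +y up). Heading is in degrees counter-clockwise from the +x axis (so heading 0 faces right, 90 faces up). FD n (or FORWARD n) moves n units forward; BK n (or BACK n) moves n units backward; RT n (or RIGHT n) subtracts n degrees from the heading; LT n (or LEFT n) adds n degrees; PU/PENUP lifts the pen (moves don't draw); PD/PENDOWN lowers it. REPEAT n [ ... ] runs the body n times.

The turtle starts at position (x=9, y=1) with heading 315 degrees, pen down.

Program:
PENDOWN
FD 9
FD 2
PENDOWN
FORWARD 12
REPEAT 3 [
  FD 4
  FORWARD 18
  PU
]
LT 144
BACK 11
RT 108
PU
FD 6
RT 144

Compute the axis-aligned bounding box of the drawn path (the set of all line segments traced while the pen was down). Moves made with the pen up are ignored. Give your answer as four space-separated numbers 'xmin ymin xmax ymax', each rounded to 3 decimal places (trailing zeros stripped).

Answer: 9 -30.82 40.82 1

Derivation:
Executing turtle program step by step:
Start: pos=(9,1), heading=315, pen down
PD: pen down
FD 9: (9,1) -> (15.364,-5.364) [heading=315, draw]
FD 2: (15.364,-5.364) -> (16.778,-6.778) [heading=315, draw]
PD: pen down
FD 12: (16.778,-6.778) -> (25.263,-15.263) [heading=315, draw]
REPEAT 3 [
  -- iteration 1/3 --
  FD 4: (25.263,-15.263) -> (28.092,-18.092) [heading=315, draw]
  FD 18: (28.092,-18.092) -> (40.82,-30.82) [heading=315, draw]
  PU: pen up
  -- iteration 2/3 --
  FD 4: (40.82,-30.82) -> (43.648,-33.648) [heading=315, move]
  FD 18: (43.648,-33.648) -> (56.376,-46.376) [heading=315, move]
  PU: pen up
  -- iteration 3/3 --
  FD 4: (56.376,-46.376) -> (59.205,-49.205) [heading=315, move]
  FD 18: (59.205,-49.205) -> (71.933,-61.933) [heading=315, move]
  PU: pen up
]
LT 144: heading 315 -> 99
BK 11: (71.933,-61.933) -> (73.653,-72.797) [heading=99, move]
RT 108: heading 99 -> 351
PU: pen up
FD 6: (73.653,-72.797) -> (79.579,-73.736) [heading=351, move]
RT 144: heading 351 -> 207
Final: pos=(79.579,-73.736), heading=207, 5 segment(s) drawn

Segment endpoints: x in {9, 15.364, 16.778, 25.263, 28.092, 40.82}, y in {-30.82, -18.092, -15.263, -6.778, -5.364, 1}
xmin=9, ymin=-30.82, xmax=40.82, ymax=1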